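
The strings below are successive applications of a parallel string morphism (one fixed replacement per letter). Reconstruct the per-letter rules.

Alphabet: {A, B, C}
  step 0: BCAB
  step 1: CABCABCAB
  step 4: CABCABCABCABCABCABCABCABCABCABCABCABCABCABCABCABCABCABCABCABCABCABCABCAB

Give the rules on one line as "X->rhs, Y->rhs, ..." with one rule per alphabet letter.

  step 0 ⇒ step 1: BCAB ⇒ CAB·CA·B·CAB
    A ↦ B
    B ↦ CAB
    C ↦ CA

A->B, B->CAB, C->CA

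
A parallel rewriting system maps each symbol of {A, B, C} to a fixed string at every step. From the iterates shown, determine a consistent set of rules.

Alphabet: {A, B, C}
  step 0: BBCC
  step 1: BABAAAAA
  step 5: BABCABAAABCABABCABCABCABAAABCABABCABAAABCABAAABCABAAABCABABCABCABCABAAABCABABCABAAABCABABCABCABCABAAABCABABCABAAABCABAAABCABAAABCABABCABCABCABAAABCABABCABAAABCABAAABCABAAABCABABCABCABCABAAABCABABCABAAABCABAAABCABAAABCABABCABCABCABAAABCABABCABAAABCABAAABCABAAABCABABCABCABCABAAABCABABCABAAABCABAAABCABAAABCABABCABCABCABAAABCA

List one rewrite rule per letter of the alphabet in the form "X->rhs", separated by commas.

A->BCA, B->BA, C->AA

  step 0 ⇒ step 1: BBCC ⇒ BA·BA·AA·AA
    B ↦ BA
    C ↦ AA
    A ↦ BCA  (constrained at step 1)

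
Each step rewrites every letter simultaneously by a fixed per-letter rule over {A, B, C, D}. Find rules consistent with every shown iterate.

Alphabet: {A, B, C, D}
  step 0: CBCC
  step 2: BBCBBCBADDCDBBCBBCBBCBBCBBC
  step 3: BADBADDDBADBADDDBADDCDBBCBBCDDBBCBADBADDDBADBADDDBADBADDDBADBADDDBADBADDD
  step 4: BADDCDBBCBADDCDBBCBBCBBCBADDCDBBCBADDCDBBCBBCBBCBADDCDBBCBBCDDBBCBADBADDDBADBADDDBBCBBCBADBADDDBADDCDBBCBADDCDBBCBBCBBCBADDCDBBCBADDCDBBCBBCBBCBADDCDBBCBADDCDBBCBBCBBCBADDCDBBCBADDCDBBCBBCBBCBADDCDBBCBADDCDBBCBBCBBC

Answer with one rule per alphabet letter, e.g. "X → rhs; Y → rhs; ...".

A->DCD, B->BAD, C->DD, D->BBC

  step 3 ⇒ step 4: BADBADDDBADBADDDBADDCDBBCBBCDDBBCBADBADDDBADBADDDBADBADDDBADBADDDBADBADDD ⇒ BAD·DCD·BBC·BAD·DCD·BBC·BBC·BBC·BAD·DCD·BBC·BAD·DCD·BBC·BBC·BBC·BAD·DCD·BBC·BBC·DD·BBC·BAD·BAD·DD·BAD·BAD·DD·BBC·BBC·BAD·BAD·DD·BAD·DCD·BBC·BAD·DCD·BBC·BBC·BBC·BAD·DCD·BBC·BAD·DCD·BBC·BBC·BBC·BAD·DCD·BBC·BAD·DCD·BBC·BBC·BBC·BAD·DCD·BBC·BAD·DCD·BBC·BBC·BBC·BAD·DCD·BBC·BAD·DCD·BBC·BBC·BBC
    A ↦ DCD
    B ↦ BAD
    C ↦ DD
    D ↦ BBC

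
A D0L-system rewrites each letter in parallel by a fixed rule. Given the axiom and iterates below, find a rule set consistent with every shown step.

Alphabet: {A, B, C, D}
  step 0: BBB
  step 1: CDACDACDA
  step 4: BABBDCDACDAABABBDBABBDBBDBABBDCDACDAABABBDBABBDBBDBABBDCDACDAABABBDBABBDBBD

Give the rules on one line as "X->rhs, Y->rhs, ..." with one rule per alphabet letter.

  step 0 ⇒ step 1: BBB ⇒ CDA·CDA·CDA
    B ↦ CDA
    A ↦ BBD  (constrained at step 1)
    C ↦ B  (constrained at step 1)
    D ↦ A  (constrained at step 1)

A->BBD, B->CDA, C->B, D->A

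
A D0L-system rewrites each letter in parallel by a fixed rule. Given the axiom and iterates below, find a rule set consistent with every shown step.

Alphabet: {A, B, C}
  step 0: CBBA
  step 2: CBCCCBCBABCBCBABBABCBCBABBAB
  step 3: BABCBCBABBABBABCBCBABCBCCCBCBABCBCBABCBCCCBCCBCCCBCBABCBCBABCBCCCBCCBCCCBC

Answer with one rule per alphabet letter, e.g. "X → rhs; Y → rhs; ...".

A->C, B->CBC, C->BAB

  step 2 ⇒ step 3: CBCCCBCBABCBCBABBABCBCBABBAB ⇒ BAB·CBC·BAB·BAB·BAB·CBC·BAB·CBC·C·CBC·BAB·CBC·BAB·CBC·C·CBC·CBC·C·CBC·BAB·CBC·BAB·CBC·C·CBC·CBC·C·CBC
    A ↦ C
    B ↦ CBC
    C ↦ BAB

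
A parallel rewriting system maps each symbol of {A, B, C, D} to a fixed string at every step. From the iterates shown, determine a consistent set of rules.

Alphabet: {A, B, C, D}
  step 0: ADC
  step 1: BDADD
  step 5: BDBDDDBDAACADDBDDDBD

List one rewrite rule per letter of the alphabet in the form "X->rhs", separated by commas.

  step 0 ⇒ step 1: ADC ⇒ BD·A·DD
    A ↦ BD
    C ↦ DD
    D ↦ A
    B ↦ C  (constrained at step 1)

A->BD, B->C, C->DD, D->A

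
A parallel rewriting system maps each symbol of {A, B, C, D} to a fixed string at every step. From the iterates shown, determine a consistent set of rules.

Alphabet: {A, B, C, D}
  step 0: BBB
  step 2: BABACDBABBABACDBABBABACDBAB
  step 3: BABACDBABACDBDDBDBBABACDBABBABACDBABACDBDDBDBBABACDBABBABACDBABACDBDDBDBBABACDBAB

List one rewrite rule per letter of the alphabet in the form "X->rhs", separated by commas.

  step 2 ⇒ step 3: BABACDBABBABACDBABBABACDBAB ⇒ BAB·ACD·BAB·ACD·BDD·BDB·BAB·ACD·BAB·BAB·ACD·BAB·ACD·BDD·BDB·BAB·ACD·BAB·BAB·ACD·BAB·ACD·BDD·BDB·BAB·ACD·BAB
    A ↦ ACD
    B ↦ BAB
    C ↦ BDD
    D ↦ BDB

A->ACD, B->BAB, C->BDD, D->BDB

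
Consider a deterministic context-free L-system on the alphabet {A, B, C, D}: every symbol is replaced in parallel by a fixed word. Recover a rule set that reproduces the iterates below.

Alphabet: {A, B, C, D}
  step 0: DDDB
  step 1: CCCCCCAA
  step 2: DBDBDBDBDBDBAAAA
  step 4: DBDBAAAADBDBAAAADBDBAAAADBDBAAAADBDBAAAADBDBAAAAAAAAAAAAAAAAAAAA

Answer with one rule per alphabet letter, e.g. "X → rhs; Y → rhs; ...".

  step 1 ⇒ step 2: CCCCCCAA ⇒ DB·DB·DB·DB·DB·DB·AA·AA
    A ↦ AA
    C ↦ DB
  step 0 ⇒ step 1: DDDB ⇒ CC·CC·CC·AA
    B ↦ AA
  step 0 ⇒ step 1: DDDB ⇒ CC·CC·CC·AA
    D ↦ CC

A->AA, B->AA, C->DB, D->CC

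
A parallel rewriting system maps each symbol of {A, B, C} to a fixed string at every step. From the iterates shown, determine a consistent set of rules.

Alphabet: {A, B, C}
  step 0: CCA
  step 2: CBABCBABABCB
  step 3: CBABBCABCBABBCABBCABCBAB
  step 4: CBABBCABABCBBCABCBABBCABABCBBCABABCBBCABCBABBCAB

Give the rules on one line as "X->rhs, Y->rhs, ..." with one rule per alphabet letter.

A->BC, B->AB, C->CB

  step 3 ⇒ step 4: CBABBCABCBABBCABBCABCBAB ⇒ CB·AB·BC·AB·AB·CB·BC·AB·CB·AB·BC·AB·AB·CB·BC·AB·AB·CB·BC·AB·CB·AB·BC·AB
    A ↦ BC
    B ↦ AB
    C ↦ CB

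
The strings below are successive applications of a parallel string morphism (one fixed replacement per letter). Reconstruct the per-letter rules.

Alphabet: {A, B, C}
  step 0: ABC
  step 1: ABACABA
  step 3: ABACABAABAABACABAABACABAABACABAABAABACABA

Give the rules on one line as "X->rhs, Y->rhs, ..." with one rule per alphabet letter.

A->ABA, B->C, C->ABA

  step 0 ⇒ step 1: ABC ⇒ ABA·C·ABA
    A ↦ ABA
    B ↦ C
    C ↦ ABA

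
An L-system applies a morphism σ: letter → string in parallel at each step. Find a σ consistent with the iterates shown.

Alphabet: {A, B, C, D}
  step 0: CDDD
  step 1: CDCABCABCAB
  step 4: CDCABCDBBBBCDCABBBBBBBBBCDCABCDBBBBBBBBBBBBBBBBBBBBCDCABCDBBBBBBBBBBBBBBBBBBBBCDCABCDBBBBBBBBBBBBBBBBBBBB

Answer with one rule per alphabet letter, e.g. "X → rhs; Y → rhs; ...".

  step 0 ⇒ step 1: CDDD ⇒ CD·CAB·CAB·CAB
    C ↦ CD
    D ↦ CAB
    A ↦ BB  (constrained at step 1)
    B ↦ BB  (constrained at step 1)

A->BB, B->BB, C->CD, D->CAB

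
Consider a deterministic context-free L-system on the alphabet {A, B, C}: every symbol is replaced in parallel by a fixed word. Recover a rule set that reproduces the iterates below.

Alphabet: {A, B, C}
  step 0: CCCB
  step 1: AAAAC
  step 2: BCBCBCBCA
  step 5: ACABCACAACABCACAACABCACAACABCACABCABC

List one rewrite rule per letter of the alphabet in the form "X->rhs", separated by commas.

  step 1 ⇒ step 2: AAAAC ⇒ BC·BC·BC·BC·A
    A ↦ BC
    C ↦ A
  step 0 ⇒ step 1: CCCB ⇒ A·A·A·AC
    B ↦ AC

A->BC, B->AC, C->A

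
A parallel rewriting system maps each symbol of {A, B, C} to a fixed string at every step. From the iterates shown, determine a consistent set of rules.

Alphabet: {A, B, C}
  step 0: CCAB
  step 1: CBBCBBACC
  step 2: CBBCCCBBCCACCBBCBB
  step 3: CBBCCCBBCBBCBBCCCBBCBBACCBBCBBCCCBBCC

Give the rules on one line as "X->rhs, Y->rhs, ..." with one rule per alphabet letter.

  step 2 ⇒ step 3: CBBCCCBBCCACCBBCBB ⇒ CBB·C·C·CBB·CBB·CBB·C·C·CBB·CBB·AC·CBB·CBB·C·C·CBB·C·C
    A ↦ AC
    B ↦ C
    C ↦ CBB

A->AC, B->C, C->CBB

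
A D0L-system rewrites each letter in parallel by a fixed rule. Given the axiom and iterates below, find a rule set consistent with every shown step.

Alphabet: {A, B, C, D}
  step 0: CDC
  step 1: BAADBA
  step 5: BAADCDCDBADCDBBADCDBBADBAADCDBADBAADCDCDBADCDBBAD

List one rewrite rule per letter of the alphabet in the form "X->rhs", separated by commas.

  step 0 ⇒ step 1: CDC ⇒ BA·AD·BA
    C ↦ BA
    D ↦ AD
    A ↦ B  (constrained at step 1)
    B ↦ CD  (constrained at step 1)

A->B, B->CD, C->BA, D->AD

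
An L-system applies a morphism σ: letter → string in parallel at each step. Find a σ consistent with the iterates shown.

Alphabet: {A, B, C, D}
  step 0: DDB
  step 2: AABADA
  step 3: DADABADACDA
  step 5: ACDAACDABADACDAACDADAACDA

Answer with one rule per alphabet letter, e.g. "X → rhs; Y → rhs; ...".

A->DA, B->BA, C->A, D->C

  step 2 ⇒ step 3: AABADA ⇒ DA·DA·BA·DA·C·DA
    A ↦ DA
    B ↦ BA
    D ↦ C
    C ↦ A  (constrained at step 3)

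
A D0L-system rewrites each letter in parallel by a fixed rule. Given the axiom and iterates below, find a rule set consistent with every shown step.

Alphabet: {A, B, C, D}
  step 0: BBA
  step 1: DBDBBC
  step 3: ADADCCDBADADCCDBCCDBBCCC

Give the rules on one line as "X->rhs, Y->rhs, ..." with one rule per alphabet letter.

A->BC, B->DB, C->AD, D->CC

  step 0 ⇒ step 1: BBA ⇒ DB·DB·BC
    A ↦ BC
    B ↦ DB
    C ↦ AD  (constrained at step 1)
    D ↦ CC  (constrained at step 1)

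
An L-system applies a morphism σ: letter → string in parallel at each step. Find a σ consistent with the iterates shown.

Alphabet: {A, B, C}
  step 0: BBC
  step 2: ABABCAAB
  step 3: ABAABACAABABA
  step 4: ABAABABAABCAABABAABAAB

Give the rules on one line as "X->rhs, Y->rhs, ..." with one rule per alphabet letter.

  step 3 ⇒ step 4: ABAABACAABABA ⇒ AB·A·AB·AB·A·AB·CA·AB·AB·A·AB·A·AB
    A ↦ AB
    B ↦ A
    C ↦ CA

A->AB, B->A, C->CA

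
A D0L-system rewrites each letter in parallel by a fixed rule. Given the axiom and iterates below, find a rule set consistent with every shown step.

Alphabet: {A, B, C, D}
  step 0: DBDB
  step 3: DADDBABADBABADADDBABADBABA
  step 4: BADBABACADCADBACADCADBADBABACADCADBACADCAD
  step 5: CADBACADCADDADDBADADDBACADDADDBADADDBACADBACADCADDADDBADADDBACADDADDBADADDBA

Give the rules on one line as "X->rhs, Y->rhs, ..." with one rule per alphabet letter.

A->D, B->CA, C->DAD, D->BA

  step 4 ⇒ step 5: BADBABACADCADBACADCADBADBABACADCADBACADCAD ⇒ CA·D·BA·CA·D·CA·D·DAD·D·BA·DAD·D·BA·CA·D·DAD·D·BA·DAD·D·BA·CA·D·BA·CA·D·CA·D·DAD·D·BA·DAD·D·BA·CA·D·DAD·D·BA·DAD·D·BA
    A ↦ D
    B ↦ CA
    C ↦ DAD
    D ↦ BA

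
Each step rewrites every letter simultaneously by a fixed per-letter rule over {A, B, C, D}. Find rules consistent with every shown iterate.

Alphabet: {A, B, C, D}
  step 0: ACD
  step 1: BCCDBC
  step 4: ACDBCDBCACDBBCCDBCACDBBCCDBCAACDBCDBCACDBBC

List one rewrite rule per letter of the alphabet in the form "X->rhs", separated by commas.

A->BC, B->A, C->CDB, D->C

  step 0 ⇒ step 1: ACD ⇒ BC·CDB·C
    A ↦ BC
    C ↦ CDB
    D ↦ C
    B ↦ A  (constrained at step 1)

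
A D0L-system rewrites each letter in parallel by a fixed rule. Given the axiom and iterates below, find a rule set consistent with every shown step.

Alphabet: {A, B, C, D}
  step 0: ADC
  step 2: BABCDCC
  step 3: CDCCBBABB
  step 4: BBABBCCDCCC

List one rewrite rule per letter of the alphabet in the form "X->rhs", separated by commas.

  step 3 ⇒ step 4: CDCCBBABB ⇒ B·BA·B·B·C·C·DC·C·C
    A ↦ DC
    B ↦ C
    C ↦ B
    D ↦ BA

A->DC, B->C, C->B, D->BA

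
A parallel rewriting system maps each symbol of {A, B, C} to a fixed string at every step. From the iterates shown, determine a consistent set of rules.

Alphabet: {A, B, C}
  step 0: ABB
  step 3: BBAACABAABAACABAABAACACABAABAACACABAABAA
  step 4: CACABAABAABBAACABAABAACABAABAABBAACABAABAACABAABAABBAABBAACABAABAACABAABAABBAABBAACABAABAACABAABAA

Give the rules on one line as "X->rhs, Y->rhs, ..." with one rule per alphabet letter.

  step 3 ⇒ step 4: BBAACABAABAACABAABAACACABAABAACACABAABAA ⇒ CA·CA·BAA·BAA·B·BAA·CA·BAA·BAA·CA·BAA·BAA·B·BAA·CA·BAA·BAA·CA·BAA·BAA·B·BAA·B·BAA·CA·BAA·BAA·CA·BAA·BAA·B·BAA·B·BAA·CA·BAA·BAA·CA·BAA·BAA
    A ↦ BAA
    B ↦ CA
    C ↦ B

A->BAA, B->CA, C->B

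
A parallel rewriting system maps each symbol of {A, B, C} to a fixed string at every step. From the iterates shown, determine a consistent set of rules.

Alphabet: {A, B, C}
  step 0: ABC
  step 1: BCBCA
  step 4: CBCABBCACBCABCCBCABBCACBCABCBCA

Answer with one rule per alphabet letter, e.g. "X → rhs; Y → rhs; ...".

A->B, B->C, C->BCA

  step 0 ⇒ step 1: ABC ⇒ B·C·BCA
    A ↦ B
    B ↦ C
    C ↦ BCA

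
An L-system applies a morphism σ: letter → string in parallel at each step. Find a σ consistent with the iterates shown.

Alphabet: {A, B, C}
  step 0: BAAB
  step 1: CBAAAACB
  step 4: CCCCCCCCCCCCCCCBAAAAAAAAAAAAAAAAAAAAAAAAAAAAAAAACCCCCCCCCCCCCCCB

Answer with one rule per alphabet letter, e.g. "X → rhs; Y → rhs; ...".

A->AA, B->CB, C->CC

  step 0 ⇒ step 1: BAAB ⇒ CB·AA·AA·CB
    A ↦ AA
    B ↦ CB
    C ↦ CC  (constrained at step 1)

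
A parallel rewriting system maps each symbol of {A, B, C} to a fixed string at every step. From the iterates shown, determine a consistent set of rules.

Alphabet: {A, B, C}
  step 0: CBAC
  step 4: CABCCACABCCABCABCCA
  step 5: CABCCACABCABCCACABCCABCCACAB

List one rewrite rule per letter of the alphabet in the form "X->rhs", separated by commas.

  step 4 ⇒ step 5: CABCCACABCCABCABCCA ⇒ CA·B·C·CA·CA·B·CA·B·C·CA·CA·B·C·CA·B·C·CA·CA·B
    A ↦ B
    B ↦ C
    C ↦ CA

A->B, B->C, C->CA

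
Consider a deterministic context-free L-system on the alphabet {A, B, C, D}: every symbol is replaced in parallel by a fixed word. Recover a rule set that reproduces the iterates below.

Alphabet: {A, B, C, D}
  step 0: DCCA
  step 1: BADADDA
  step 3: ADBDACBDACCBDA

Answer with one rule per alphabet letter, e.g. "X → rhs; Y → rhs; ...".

A->DA, B->C, C->AD, D->B

  step 0 ⇒ step 1: DCCA ⇒ B·AD·AD·DA
    A ↦ DA
    C ↦ AD
    D ↦ B
    B ↦ C  (constrained at step 1)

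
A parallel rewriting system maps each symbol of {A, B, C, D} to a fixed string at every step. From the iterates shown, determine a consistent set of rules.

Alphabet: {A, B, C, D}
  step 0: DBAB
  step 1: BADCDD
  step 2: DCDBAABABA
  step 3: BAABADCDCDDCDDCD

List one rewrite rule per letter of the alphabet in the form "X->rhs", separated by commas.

A->CD, B->D, C->A, D->BA

  step 2 ⇒ step 3: DCDBAABABA ⇒ BA·A·BA·D·CD·CD·D·CD·D·CD
    A ↦ CD
    B ↦ D
    C ↦ A
    D ↦ BA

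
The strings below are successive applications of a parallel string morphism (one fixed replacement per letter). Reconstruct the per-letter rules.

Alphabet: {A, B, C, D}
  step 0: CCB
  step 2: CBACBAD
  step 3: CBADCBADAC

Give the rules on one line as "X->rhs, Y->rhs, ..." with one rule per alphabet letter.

  step 2 ⇒ step 3: CBACBAD ⇒ CB·A·D·CB·A·D·AC
    A ↦ D
    B ↦ A
    C ↦ CB
    D ↦ AC

A->D, B->A, C->CB, D->AC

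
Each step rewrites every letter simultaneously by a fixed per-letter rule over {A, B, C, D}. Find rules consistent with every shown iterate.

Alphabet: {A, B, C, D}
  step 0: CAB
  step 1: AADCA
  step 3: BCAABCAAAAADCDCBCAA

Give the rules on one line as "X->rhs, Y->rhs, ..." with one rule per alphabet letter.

  step 0 ⇒ step 1: CAB ⇒ AA·DC·A
    A ↦ DC
    B ↦ A
    C ↦ AA
    D ↦ BC  (constrained at step 1)

A->DC, B->A, C->AA, D->BC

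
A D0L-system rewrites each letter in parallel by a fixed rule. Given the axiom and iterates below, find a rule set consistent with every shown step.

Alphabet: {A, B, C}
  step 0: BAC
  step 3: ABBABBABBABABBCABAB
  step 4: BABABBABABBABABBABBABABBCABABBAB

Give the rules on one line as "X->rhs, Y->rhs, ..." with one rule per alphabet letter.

  step 3 ⇒ step 4: ABBABBABBABABBCABAB ⇒ B·AB·AB·B·AB·AB·B·AB·AB·B·AB·B·AB·AB·BCA·B·AB·B·AB
    A ↦ B
    B ↦ AB
    C ↦ BCA

A->B, B->AB, C->BCA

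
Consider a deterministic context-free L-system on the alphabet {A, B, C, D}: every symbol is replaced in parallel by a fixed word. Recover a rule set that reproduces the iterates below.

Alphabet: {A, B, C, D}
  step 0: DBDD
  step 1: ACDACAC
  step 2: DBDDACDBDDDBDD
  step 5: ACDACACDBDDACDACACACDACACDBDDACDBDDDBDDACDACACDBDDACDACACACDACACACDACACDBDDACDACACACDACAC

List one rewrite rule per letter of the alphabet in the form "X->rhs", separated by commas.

  step 1 ⇒ step 2: ACDACAC ⇒ DB·DD·AC·DB·DD·DB·DD
    A ↦ DB
    C ↦ DD
    D ↦ AC
  step 0 ⇒ step 1: DBDD ⇒ AC·D·AC·AC
    B ↦ D

A->DB, B->D, C->DD, D->AC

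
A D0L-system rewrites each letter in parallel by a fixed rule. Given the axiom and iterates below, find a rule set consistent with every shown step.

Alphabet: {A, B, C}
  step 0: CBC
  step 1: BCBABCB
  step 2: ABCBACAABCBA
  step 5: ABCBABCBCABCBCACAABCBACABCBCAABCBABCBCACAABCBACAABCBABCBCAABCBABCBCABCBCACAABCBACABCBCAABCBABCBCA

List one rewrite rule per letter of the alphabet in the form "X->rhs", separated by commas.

  step 1 ⇒ step 2: BCBABCB ⇒ A·BCB·A·CA·A·BCB·A
    A ↦ CA
    B ↦ A
    C ↦ BCB

A->CA, B->A, C->BCB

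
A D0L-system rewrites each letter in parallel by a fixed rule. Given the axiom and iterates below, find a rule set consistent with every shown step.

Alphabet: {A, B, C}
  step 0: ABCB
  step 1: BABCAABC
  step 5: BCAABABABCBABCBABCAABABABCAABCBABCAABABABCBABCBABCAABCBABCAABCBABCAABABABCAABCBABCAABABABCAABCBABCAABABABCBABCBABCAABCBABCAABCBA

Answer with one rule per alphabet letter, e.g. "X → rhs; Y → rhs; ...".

A->BA, B->BC, C->AA

  step 0 ⇒ step 1: ABCB ⇒ BA·BC·AA·BC
    A ↦ BA
    B ↦ BC
    C ↦ AA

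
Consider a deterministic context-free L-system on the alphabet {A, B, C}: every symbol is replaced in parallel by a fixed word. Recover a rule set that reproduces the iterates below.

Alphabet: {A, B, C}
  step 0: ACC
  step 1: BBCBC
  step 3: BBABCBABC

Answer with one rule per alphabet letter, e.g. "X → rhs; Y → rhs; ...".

A->B, B->A, C->BC

  step 0 ⇒ step 1: ACC ⇒ B·BC·BC
    A ↦ B
    C ↦ BC
    B ↦ A  (constrained at step 1)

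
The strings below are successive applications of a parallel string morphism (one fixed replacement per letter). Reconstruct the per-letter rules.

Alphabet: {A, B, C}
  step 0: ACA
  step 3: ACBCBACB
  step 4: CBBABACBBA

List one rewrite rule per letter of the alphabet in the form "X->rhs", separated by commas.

  step 3 ⇒ step 4: ACBCBACB ⇒ CB·B·A·B·A·CB·B·A
    A ↦ CB
    B ↦ A
    C ↦ B

A->CB, B->A, C->B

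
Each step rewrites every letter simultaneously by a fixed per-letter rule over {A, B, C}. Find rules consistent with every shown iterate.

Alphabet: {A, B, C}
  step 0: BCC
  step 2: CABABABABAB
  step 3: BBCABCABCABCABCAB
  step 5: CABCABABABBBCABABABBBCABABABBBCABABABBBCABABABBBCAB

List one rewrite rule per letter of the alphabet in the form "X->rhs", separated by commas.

  step 2 ⇒ step 3: CABABABABAB ⇒ BB·C·AB·C·AB·C·AB·C·AB·C·AB
    A ↦ C
    B ↦ AB
    C ↦ BB

A->C, B->AB, C->BB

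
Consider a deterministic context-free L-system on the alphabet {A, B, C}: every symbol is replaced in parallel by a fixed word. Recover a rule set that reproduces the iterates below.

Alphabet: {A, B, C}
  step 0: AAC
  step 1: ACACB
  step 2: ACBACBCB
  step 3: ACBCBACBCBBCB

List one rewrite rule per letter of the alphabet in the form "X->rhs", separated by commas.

A->AC, B->CB, C->B

  step 2 ⇒ step 3: ACBACBCB ⇒ AC·B·CB·AC·B·CB·B·CB
    A ↦ AC
    B ↦ CB
    C ↦ B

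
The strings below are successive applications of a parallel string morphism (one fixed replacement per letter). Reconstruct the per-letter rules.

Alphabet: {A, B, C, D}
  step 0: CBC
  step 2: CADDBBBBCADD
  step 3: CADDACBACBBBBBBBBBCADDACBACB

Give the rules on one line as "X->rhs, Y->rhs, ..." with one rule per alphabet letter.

  step 2 ⇒ step 3: CADDBBBBCADD ⇒ CA·DD·ACB·ACB·BB·BB·BB·BB·CA·DD·ACB·ACB
    A ↦ DD
    B ↦ BB
    C ↦ CA
    D ↦ ACB

A->DD, B->BB, C->CA, D->ACB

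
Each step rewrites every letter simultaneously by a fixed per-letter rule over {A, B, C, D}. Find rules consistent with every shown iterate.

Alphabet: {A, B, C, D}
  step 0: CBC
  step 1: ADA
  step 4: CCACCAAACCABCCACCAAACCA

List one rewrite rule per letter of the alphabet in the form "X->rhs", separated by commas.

  step 0 ⇒ step 1: CBC ⇒ A·D·A
    B ↦ D
    C ↦ A
    A ↦ CCA  (constrained at step 1)
    D ↦ B  (constrained at step 1)

A->CCA, B->D, C->A, D->B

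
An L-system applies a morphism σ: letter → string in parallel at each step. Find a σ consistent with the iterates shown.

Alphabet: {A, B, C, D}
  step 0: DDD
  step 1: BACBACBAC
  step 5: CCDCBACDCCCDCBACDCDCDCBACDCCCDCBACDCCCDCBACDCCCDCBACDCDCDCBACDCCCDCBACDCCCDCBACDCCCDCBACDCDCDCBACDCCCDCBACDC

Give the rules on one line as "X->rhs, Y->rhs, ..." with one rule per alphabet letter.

A->C, B->C, C->DC, D->BAC

  step 0 ⇒ step 1: DDD ⇒ BAC·BAC·BAC
    D ↦ BAC
    A ↦ C  (constrained at step 1)
    B ↦ C  (constrained at step 1)
    C ↦ DC  (constrained at step 1)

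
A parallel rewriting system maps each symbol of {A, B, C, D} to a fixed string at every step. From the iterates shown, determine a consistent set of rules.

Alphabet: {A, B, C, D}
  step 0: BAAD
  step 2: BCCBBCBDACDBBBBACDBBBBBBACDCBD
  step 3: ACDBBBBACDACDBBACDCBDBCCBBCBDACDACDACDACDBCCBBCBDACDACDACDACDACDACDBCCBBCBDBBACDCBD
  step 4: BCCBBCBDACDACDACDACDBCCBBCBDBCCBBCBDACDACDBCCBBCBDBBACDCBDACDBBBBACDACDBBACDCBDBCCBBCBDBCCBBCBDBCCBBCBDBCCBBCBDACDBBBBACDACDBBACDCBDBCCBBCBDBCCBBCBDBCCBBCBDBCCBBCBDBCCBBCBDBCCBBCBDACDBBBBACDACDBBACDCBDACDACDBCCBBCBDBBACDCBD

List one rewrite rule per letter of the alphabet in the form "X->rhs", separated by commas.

A->BCC, B->ACD, C->BB, D->CBD

  step 3 ⇒ step 4: ACDBBBBACDACDBBACDCBDBCCBBCBDACDACDACDACDBCCBBCBDACDACDACDACDACDACDBCCBBCBDBBACDCBD ⇒ BCC·BB·CBD·ACD·ACD·ACD·ACD·BCC·BB·CBD·BCC·BB·CBD·ACD·ACD·BCC·BB·CBD·BB·ACD·CBD·ACD·BB·BB·ACD·ACD·BB·ACD·CBD·BCC·BB·CBD·BCC·BB·CBD·BCC·BB·CBD·BCC·BB·CBD·ACD·BB·BB·ACD·ACD·BB·ACD·CBD·BCC·BB·CBD·BCC·BB·CBD·BCC·BB·CBD·BCC·BB·CBD·BCC·BB·CBD·BCC·BB·CBD·ACD·BB·BB·ACD·ACD·BB·ACD·CBD·ACD·ACD·BCC·BB·CBD·BB·ACD·CBD
    A ↦ BCC
    B ↦ ACD
    C ↦ BB
    D ↦ CBD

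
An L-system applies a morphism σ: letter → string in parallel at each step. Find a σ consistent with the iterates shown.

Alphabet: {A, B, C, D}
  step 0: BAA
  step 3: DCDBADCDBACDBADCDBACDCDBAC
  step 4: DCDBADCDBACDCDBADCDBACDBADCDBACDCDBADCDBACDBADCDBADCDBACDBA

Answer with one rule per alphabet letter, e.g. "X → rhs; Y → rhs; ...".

A->C, B->DBA, C->DBA, D->DC

  step 3 ⇒ step 4: DCDBADCDBACDBADCDBACDCDBAC ⇒ DC·DBA·DC·DBA·C·DC·DBA·DC·DBA·C·DBA·DC·DBA·C·DC·DBA·DC·DBA·C·DBA·DC·DBA·DC·DBA·C·DBA
    A ↦ C
    B ↦ DBA
    C ↦ DBA
    D ↦ DC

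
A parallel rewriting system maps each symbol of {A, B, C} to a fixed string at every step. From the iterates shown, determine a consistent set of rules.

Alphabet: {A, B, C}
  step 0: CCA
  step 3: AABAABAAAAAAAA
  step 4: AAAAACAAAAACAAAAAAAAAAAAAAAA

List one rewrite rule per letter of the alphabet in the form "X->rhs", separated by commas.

  step 3 ⇒ step 4: AABAABAAAAAAAA ⇒ AA·AA·AC·AA·AA·AC·AA·AA·AA·AA·AA·AA·AA·AA
    A ↦ AA
    B ↦ AC
    C ↦ B  (constrained at step 0)

A->AA, B->AC, C->B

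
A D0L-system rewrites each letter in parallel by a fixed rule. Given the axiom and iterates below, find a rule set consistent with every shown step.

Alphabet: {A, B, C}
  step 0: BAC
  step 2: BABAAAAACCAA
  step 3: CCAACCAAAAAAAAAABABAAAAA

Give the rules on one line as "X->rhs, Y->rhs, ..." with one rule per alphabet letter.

A->AA, B->CC, C->BA

  step 2 ⇒ step 3: BABAAAAACCAA ⇒ CC·AA·CC·AA·AA·AA·AA·AA·BA·BA·AA·AA
    A ↦ AA
    B ↦ CC
    C ↦ BA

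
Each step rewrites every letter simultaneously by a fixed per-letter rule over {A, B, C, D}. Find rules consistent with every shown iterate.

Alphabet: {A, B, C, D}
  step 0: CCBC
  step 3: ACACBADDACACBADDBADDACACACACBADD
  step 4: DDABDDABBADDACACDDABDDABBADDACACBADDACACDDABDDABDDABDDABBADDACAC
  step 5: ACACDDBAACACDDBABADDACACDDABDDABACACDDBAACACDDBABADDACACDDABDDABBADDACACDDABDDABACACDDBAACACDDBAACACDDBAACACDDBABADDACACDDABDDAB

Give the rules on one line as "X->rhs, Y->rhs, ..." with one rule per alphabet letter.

A->DD, B->BA, C->AB, D->AC

  step 4 ⇒ step 5: DDABDDABBADDACACDDABDDABBADDACACBADDACACDDABDDABDDABDDABBADDACAC ⇒ AC·AC·DD·BA·AC·AC·DD·BA·BA·DD·AC·AC·DD·AB·DD·AB·AC·AC·DD·BA·AC·AC·DD·BA·BA·DD·AC·AC·DD·AB·DD·AB·BA·DD·AC·AC·DD·AB·DD·AB·AC·AC·DD·BA·AC·AC·DD·BA·AC·AC·DD·BA·AC·AC·DD·BA·BA·DD·AC·AC·DD·AB·DD·AB
    A ↦ DD
    B ↦ BA
    C ↦ AB
    D ↦ AC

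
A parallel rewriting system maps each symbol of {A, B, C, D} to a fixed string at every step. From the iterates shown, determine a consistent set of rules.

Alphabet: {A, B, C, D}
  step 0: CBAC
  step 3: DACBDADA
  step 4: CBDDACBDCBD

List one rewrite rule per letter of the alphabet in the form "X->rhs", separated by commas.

  step 3 ⇒ step 4: DACBDADA ⇒ CB·D·D·A·CB·D·CB·D
    A ↦ D
    B ↦ A
    C ↦ D
    D ↦ CB

A->D, B->A, C->D, D->CB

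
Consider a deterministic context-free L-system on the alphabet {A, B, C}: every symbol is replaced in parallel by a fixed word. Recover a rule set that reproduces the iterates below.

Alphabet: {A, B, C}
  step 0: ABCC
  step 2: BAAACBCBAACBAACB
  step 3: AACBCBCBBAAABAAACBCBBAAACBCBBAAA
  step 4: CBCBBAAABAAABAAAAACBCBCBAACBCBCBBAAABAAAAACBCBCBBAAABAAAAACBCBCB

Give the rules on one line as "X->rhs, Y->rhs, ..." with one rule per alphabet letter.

  step 3 ⇒ step 4: AACBCBCBBAAABAAACBCBBAAACBCBBAAA ⇒ CB·CB·BA·AA·BA·AA·BA·AA·AA·CB·CB·CB·AA·CB·CB·CB·BA·AA·BA·AA·AA·CB·CB·CB·BA·AA·BA·AA·AA·CB·CB·CB
    A ↦ CB
    B ↦ AA
    C ↦ BA

A->CB, B->AA, C->BA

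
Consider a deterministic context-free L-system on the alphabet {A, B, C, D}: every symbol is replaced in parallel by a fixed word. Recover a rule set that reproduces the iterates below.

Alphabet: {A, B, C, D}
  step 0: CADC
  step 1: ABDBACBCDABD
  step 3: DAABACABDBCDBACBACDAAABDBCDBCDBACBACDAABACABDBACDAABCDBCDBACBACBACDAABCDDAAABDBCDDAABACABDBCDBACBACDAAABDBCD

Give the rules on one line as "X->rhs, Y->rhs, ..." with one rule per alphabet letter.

A->BAC, B->DAA, C->ABD, D->BCD

  step 0 ⇒ step 1: CADC ⇒ ABD·BAC·BCD·ABD
    A ↦ BAC
    C ↦ ABD
    D ↦ BCD
    B ↦ DAA  (constrained at step 1)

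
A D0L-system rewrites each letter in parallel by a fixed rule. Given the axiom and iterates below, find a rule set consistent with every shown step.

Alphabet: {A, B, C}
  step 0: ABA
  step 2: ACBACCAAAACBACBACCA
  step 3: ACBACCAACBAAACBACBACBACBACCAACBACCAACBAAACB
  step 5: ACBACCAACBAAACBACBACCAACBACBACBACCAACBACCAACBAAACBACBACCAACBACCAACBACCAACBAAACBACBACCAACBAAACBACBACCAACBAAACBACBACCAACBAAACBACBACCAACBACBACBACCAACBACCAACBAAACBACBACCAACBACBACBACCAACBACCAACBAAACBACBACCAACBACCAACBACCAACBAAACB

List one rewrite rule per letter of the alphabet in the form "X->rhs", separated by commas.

  step 2 ⇒ step 3: ACBACCAAAACBACBACCA ⇒ ACB·A·CCA·ACB·A·A·ACB·ACB·ACB·ACB·A·CCA·ACB·A·CCA·ACB·A·A·ACB
    A ↦ ACB
    B ↦ CCA
    C ↦ A

A->ACB, B->CCA, C->A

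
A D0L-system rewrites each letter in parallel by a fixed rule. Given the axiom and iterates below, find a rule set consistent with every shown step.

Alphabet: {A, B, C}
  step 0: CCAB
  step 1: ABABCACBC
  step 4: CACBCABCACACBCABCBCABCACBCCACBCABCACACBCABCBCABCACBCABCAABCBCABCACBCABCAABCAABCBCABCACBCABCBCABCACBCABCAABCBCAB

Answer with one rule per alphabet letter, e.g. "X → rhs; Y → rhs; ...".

A->CA, B->CBC, C->AB

  step 0 ⇒ step 1: CCAB ⇒ AB·AB·CA·CBC
    A ↦ CA
    B ↦ CBC
    C ↦ AB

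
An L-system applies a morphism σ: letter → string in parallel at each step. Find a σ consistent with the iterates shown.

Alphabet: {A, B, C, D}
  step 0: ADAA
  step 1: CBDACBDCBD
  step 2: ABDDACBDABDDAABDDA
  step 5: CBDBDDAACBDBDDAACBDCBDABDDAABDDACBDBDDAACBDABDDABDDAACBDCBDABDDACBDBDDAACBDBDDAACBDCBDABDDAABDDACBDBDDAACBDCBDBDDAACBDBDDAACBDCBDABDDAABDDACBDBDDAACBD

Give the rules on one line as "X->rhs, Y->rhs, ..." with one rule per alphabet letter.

A->CBD, B->BDD, C->A, D->A

  step 1 ⇒ step 2: CBDACBDCBD ⇒ A·BDD·A·CBD·A·BDD·A·A·BDD·A
    A ↦ CBD
    B ↦ BDD
    C ↦ A
    D ↦ A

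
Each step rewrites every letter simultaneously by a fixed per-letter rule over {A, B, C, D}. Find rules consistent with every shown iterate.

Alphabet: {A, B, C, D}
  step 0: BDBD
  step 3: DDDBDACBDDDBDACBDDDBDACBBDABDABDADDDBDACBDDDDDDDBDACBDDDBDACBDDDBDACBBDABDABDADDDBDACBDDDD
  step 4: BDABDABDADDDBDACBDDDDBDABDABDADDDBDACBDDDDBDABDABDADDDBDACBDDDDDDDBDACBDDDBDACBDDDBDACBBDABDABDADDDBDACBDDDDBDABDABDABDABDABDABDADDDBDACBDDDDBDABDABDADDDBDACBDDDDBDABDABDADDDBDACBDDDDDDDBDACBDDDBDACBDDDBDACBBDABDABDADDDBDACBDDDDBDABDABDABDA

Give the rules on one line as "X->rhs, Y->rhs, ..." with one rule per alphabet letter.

A->CB, B->DDD, C->D, D->BDA

  step 3 ⇒ step 4: DDDBDACBDDDBDACBDDDBDACBBDABDABDADDDBDACBDDDDDDDBDACBDDDBDACBDDDBDACBBDABDABDADDDBDACBDDDD ⇒ BDA·BDA·BDA·DDD·BDA·CB·D·DDD·BDA·BDA·BDA·DDD·BDA·CB·D·DDD·BDA·BDA·BDA·DDD·BDA·CB·D·DDD·DDD·BDA·CB·DDD·BDA·CB·DDD·BDA·CB·BDA·BDA·BDA·DDD·BDA·CB·D·DDD·BDA·BDA·BDA·BDA·BDA·BDA·BDA·DDD·BDA·CB·D·DDD·BDA·BDA·BDA·DDD·BDA·CB·D·DDD·BDA·BDA·BDA·DDD·BDA·CB·D·DDD·DDD·BDA·CB·DDD·BDA·CB·DDD·BDA·CB·BDA·BDA·BDA·DDD·BDA·CB·D·DDD·BDA·BDA·BDA·BDA
    A ↦ CB
    B ↦ DDD
    C ↦ D
    D ↦ BDA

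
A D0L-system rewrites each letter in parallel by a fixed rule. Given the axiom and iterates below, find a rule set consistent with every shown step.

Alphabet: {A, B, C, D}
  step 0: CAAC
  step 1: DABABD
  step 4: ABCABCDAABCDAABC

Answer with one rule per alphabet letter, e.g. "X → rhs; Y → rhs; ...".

A->AB, B->C, C->D, D->A

  step 0 ⇒ step 1: CAAC ⇒ D·AB·AB·D
    A ↦ AB
    C ↦ D
    B ↦ C  (constrained at step 1)
    D ↦ A  (constrained at step 1)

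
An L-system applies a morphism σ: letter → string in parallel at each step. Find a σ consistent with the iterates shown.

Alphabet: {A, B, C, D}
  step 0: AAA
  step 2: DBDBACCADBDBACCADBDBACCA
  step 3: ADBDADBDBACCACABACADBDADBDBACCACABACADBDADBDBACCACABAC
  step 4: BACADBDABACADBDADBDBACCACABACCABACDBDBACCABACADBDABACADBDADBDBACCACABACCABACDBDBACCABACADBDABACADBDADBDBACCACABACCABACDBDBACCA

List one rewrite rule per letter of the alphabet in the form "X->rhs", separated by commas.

  step 3 ⇒ step 4: ADBDADBDBACCACABACADBDADBDBACCACABACADBDADBDBACCACABAC ⇒ BAC·A·DBD·A·BAC·A·DBD·A·DBD·BAC·CA·CA·BAC·CA·BAC·DBD·BAC·CA·BAC·A·DBD·A·BAC·A·DBD·A·DBD·BAC·CA·CA·BAC·CA·BAC·DBD·BAC·CA·BAC·A·DBD·A·BAC·A·DBD·A·DBD·BAC·CA·CA·BAC·CA·BAC·DBD·BAC·CA
    A ↦ BAC
    B ↦ DBD
    C ↦ CA
    D ↦ A

A->BAC, B->DBD, C->CA, D->A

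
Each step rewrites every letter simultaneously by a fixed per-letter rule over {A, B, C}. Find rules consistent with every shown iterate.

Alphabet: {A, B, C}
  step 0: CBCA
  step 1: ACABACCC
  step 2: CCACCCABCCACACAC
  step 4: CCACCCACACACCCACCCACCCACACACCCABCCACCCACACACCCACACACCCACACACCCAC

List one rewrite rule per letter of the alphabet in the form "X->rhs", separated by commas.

A->CC, B->AB, C->AC

  step 1 ⇒ step 2: ACABACCC ⇒ CC·AC·CC·AB·CC·AC·AC·AC
    A ↦ CC
    B ↦ AB
    C ↦ AC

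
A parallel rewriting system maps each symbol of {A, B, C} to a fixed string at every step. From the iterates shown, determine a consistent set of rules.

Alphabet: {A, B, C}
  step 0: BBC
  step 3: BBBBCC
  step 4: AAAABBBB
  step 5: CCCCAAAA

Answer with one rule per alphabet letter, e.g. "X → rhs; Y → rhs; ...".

A->C, B->A, C->BB

  step 4 ⇒ step 5: AAAABBBB ⇒ C·C·C·C·A·A·A·A
    A ↦ C
    B ↦ A
  step 3 ⇒ step 4: BBBBCC ⇒ A·A·A·A·BB·BB
    C ↦ BB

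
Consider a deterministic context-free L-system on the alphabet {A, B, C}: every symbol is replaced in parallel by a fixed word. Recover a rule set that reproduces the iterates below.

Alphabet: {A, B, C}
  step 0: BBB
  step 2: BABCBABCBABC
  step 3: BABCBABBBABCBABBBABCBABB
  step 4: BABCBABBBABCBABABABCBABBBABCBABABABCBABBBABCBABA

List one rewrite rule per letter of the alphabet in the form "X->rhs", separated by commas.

A->BC, B->BA, C->BB

  step 3 ⇒ step 4: BABCBABBBABCBABBBABCBABB ⇒ BA·BC·BA·BB·BA·BC·BA·BA·BA·BC·BA·BB·BA·BC·BA·BA·BA·BC·BA·BB·BA·BC·BA·BA
    A ↦ BC
    B ↦ BA
    C ↦ BB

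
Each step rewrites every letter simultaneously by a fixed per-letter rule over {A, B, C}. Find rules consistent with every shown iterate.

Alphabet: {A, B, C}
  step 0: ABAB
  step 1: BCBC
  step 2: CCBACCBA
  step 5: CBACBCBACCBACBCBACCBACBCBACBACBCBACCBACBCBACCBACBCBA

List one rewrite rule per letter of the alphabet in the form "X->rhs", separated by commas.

A->B, B->C, C->CBA

  step 1 ⇒ step 2: BCBC ⇒ C·CBA·C·CBA
    B ↦ C
    C ↦ CBA
  step 0 ⇒ step 1: ABAB ⇒ B·C·B·C
    A ↦ B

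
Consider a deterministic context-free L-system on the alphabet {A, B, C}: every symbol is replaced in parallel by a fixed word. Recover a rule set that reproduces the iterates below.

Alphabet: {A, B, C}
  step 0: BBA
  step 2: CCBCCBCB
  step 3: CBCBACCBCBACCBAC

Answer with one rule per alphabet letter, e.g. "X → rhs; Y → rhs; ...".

A->C, B->AC, C->CB

  step 2 ⇒ step 3: CCBCCBCB ⇒ CB·CB·AC·CB·CB·AC·CB·AC
    B ↦ AC
    C ↦ CB
    A ↦ C  (constrained at step 0)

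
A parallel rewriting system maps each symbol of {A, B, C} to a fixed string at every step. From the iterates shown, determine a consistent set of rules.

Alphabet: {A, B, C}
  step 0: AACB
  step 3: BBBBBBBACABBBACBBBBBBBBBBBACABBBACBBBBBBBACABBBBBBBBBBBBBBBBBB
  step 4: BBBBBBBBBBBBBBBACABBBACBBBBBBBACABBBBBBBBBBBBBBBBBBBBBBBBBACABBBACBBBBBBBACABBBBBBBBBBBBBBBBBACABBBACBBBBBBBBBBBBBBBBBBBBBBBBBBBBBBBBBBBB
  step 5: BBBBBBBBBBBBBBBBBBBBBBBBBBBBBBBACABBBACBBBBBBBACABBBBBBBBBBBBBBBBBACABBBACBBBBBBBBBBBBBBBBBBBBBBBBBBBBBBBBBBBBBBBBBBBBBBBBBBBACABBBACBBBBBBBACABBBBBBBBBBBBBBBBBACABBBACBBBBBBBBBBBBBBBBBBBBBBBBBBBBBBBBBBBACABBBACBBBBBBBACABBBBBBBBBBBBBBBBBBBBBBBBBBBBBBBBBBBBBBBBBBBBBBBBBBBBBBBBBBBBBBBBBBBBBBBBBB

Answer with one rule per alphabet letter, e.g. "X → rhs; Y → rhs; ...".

  step 4 ⇒ step 5: BBBBBBBBBBBBBBBACABBBACBBBBBBBACABBBBBBBBBBBBBBBBBBBBBBBBBACABBBACBBBBBBBACABBBBBBBBBBBBBBBBBACABBBACBBBBBBBBBBBBBBBBBBBBBBBBBBBBBBBBBBBB ⇒ BB·BB·BB·BB·BB·BB·BB·BB·BB·BB·BB·BB·BB·BB·BB·BAC·ABB·BAC·BB·BB·BB·BAC·ABB·BB·BB·BB·BB·BB·BB·BB·BAC·ABB·BAC·BB·BB·BB·BB·BB·BB·BB·BB·BB·BB·BB·BB·BB·BB·BB·BB·BB·BB·BB·BB·BB·BB·BB·BB·BB·BAC·ABB·BAC·BB·BB·BB·BAC·ABB·BB·BB·BB·BB·BB·BB·BB·BAC·ABB·BAC·BB·BB·BB·BB·BB·BB·BB·BB·BB·BB·BB·BB·BB·BB·BB·BB·BB·BAC·ABB·BAC·BB·BB·BB·BAC·ABB·BB·BB·BB·BB·BB·BB·BB·BB·BB·BB·BB·BB·BB·BB·BB·BB·BB·BB·BB·BB·BB·BB·BB·BB·BB·BB·BB·BB·BB·BB·BB·BB·BB·BB·BB·BB
    A ↦ BAC
    B ↦ BB
    C ↦ ABB

A->BAC, B->BB, C->ABB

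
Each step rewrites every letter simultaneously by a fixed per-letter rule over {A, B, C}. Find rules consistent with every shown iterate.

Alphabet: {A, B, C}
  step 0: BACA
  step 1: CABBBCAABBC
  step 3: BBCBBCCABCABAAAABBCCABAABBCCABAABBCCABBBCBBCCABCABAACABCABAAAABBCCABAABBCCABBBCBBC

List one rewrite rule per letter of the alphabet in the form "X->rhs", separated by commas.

  step 0 ⇒ step 1: BACA ⇒ CAB·BBC·AA·BBC
    A ↦ BBC
    B ↦ CAB
    C ↦ AA

A->BBC, B->CAB, C->AA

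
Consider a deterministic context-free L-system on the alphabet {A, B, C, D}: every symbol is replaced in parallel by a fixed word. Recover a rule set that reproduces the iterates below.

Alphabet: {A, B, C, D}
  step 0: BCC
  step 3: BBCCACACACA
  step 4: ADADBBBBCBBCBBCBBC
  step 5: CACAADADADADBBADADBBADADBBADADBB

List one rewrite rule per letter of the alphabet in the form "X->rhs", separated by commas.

A->C, B->AD, C->BB, D->A

  step 4 ⇒ step 5: ADADBBBBCBBCBBCBBC ⇒ C·A·C·A·AD·AD·AD·AD·BB·AD·AD·BB·AD·AD·BB·AD·AD·BB
    A ↦ C
    B ↦ AD
    C ↦ BB
    D ↦ A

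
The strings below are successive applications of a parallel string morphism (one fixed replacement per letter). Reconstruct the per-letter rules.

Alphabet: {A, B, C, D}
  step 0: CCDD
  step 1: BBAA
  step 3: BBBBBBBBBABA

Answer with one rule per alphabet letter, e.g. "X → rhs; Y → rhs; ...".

A->CD, B->BB, C->B, D->A

  step 0 ⇒ step 1: CCDD ⇒ B·B·A·A
    C ↦ B
    D ↦ A
    A ↦ CD  (constrained at step 1)
    B ↦ BB  (constrained at step 1)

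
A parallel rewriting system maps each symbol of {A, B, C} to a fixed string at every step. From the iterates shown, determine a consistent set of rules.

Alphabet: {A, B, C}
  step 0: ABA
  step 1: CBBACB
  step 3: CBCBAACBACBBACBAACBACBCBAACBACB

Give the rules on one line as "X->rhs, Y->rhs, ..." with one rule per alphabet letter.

A->CB, B->BA, C->AAC

  step 0 ⇒ step 1: ABA ⇒ CB·BA·CB
    A ↦ CB
    B ↦ BA
    C ↦ AAC  (constrained at step 1)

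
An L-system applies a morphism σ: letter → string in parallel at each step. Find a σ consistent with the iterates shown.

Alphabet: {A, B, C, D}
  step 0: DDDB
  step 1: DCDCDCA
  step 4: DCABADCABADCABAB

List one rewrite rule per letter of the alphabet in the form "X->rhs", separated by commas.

A->B, B->A, C->A, D->DC

  step 0 ⇒ step 1: DDDB ⇒ DC·DC·DC·A
    B ↦ A
    D ↦ DC
    A ↦ B  (constrained at step 1)
    C ↦ A  (constrained at step 1)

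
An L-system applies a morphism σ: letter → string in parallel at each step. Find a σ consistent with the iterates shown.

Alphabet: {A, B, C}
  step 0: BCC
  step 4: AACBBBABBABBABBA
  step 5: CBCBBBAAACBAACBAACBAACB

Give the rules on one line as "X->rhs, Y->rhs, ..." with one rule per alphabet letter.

A->CB, B->A, C->BB

  step 4 ⇒ step 5: AACBBBABBABBABBA ⇒ CB·CB·BB·A·A·A·CB·A·A·CB·A·A·CB·A·A·CB
    A ↦ CB
    B ↦ A
    C ↦ BB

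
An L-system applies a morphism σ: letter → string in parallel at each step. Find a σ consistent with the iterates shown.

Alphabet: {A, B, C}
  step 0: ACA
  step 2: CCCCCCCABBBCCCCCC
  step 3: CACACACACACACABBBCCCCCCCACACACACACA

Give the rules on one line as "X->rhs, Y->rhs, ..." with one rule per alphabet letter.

A->BBB, B->CC, C->CA

  step 2 ⇒ step 3: CCCCCCCABBBCCCCCC ⇒ CA·CA·CA·CA·CA·CA·CA·BBB·CC·CC·CC·CA·CA·CA·CA·CA·CA
    A ↦ BBB
    B ↦ CC
    C ↦ CA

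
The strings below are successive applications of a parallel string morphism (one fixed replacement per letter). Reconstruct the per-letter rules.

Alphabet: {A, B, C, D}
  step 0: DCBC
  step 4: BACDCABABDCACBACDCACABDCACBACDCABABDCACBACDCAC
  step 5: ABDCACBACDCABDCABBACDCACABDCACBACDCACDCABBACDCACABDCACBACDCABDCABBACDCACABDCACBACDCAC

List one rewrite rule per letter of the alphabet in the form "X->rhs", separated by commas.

  step 4 ⇒ step 5: BACDCABABDCACBACDCACABDCACBACDCABABDCACBACDCAC ⇒ AB·DC·AC·B·AC·DC·AB·DC·AB·B·AC·DC·AC·AB·DC·AC·B·AC·DC·AC·DC·AB·B·AC·DC·AC·AB·DC·AC·B·AC·DC·AB·DC·AB·B·AC·DC·AC·AB·DC·AC·B·AC·DC·AC
    A ↦ DC
    B ↦ AB
    C ↦ AC
    D ↦ B

A->DC, B->AB, C->AC, D->B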